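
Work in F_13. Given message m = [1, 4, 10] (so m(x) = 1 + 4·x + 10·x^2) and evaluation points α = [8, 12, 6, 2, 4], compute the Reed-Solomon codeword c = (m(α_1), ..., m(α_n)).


c = [10, 7, 8, 10, 8]

Message polynomial: m(x) = 1 + 4·x + 10·x^2 (mod 13).
For each evaluation point α_i, compute m(α_i) mod 13:
  α_1 = 8: Horner steps 10 → 6 → 10, so m(8) = 10.
  α_2 = 12: Horner steps 10 → 7 → 7, so m(12) = 7.
  α_3 = 6: Horner steps 10 → 12 → 8, so m(6) = 8.
  α_4 = 2: Horner steps 10 → 11 → 10, so m(2) = 10.
  α_5 = 4: Horner steps 10 → 5 → 8, so m(4) = 8.
Codeword c = [10, 7, 8, 10, 8] ∈ F_13^5.


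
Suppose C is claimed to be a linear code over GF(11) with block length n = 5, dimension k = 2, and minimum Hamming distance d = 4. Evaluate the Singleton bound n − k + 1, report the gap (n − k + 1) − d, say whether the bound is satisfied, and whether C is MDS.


Singleton RHS = n − k + 1 = 4, slack = 0, bound satisfied, MDS.

Singleton bound: d ≤ n − k + 1.
Here n = 5, k = 2, so n − k + 1 = 4.
Given d = 4, check d ≤ 4: YES.
Slack = (n − k + 1) − d = 0.
The code is MDS (slack = 0).
Description: the claimed parameters are [5, 2, 4]_11; such a code would be MDS (meets Singleton bound).


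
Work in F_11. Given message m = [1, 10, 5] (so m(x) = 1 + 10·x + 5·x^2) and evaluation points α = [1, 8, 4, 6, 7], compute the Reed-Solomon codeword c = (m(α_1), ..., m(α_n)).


c = [5, 5, 0, 10, 8]

Message polynomial: m(x) = 1 + 10·x + 5·x^2 (mod 11).
For each evaluation point α_i, compute m(α_i) mod 11:
  α_1 = 1: Horner steps 5 → 4 → 5, so m(1) = 5.
  α_2 = 8: Horner steps 5 → 6 → 5, so m(8) = 5.
  α_3 = 4: Horner steps 5 → 8 → 0, so m(4) = 0.
  α_4 = 6: Horner steps 5 → 7 → 10, so m(6) = 10.
  α_5 = 7: Horner steps 5 → 1 → 8, so m(7) = 8.
Codeword c = [5, 5, 0, 10, 8] ∈ F_11^5.


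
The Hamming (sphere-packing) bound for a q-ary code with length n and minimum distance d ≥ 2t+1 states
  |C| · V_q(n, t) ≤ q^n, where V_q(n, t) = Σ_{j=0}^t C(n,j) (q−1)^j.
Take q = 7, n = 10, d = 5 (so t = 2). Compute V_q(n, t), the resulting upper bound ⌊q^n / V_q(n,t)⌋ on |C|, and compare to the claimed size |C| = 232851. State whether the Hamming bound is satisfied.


V_q(n, t) = 1681, q^n = 282475249, Hamming bound = 168040, |C| = 232851 > bound (violated).

Step 1: Compute V_q(n, t) = Σ_{j=0}^2 C(n, j) (q−1)^j.
  j = 0: C(10,0)·(6)^0 = 1·1 = 1.
  j = 1: C(10,1)·(6)^1 = 10·6 = 60.
  j = 2: C(10,2)·(6)^2 = 45·36 = 1620.
  V_q(n, t) = 1 + 60 + 1620 = 1681.
Step 2: q^n = 7^10 = 282475249.
Step 3: Hamming bound ⌊q^n / V_q(n,t)⌋ = ⌊282475249/1681⌋ = 168040.
Step 4: Compare |C| = 232851 to 168040: violated.
The claimed |C| lies above the Hamming bound, so no 7-ary code of length 10 with d ≥ 5 can have 232851 codewords.


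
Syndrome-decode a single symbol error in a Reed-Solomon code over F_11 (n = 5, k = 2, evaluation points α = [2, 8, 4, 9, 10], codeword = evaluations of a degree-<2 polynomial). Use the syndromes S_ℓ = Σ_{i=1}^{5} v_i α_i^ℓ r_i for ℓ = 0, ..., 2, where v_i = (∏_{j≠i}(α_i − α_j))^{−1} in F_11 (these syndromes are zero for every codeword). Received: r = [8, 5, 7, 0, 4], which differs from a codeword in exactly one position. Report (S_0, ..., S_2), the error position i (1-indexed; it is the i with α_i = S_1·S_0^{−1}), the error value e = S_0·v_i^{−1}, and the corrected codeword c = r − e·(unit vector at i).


S = (5, 1, 9), error at position 4, error magnitude e = 1, c = [8, 5, 7, 10, 4].

Step 1: column multipliers v_i = (∏_{j≠i}(α_i − α_j))^{−1} mod 11.
  i = 1 (α = 2): (2−8)(2−4)(2−9)(2−10) = (−6)·(−2)·(−7)·(−8) = 672 ≡ 1, so v_1 = 1^{−1} = 1 (mod 11).
  i = 2 (α = 8): (8−2)(8−4)(8−9)(8−10) = 6·4·(−1)·(−2) = 48 ≡ 4, so v_2 = 4^{−1} = 3 (mod 11).
  i = 3 (α = 4): (4−2)(4−8)(4−9)(4−10) = 2·(−4)·(−5)·(−6) = −240 ≡ 2, so v_3 = 2^{−1} = 6 (mod 11).
  i = 4 (α = 9): (9−2)(9−8)(9−4)(9−10) = 7·1·5·(−1) = −35 ≡ 9, so v_4 = 9^{−1} = 5 (mod 11).
  i = 5 (α = 10): (10−2)(10−8)(10−4)(10−9) = 8·2·6·1 = 96 ≡ 8, so v_5 = 8^{−1} = 7 (mod 11).
  v = [1, 3, 6, 5, 7].
Step 2: syndromes of r = [8, 5, 7, 0, 4] (all sums mod 11).
  S_0 = Σ v_i r_i = 1·8 + 3·5 + 6·7 + 5·0 + 7·4 = 93 ≡ 5.
  S_1 = Σ v_i α_i r_i = 1·2·8 + 3·8·5 + 6·4·7 + 5·9·0 + 7·10·4 = 584 ≡ 1.
  α_i^2 mod 11 = [4, 9, 5, 4, 1].
  S_2 = Σ v_i α_i^2 r_i = 1·4·8 + 3·9·5 + 6·5·7 + 5·4·0 + 7·1·4 = 405 ≡ 9.
  S = (5, 1, 9) ≠ 0, so r is not a codeword (an error is present).
Step 3: locate the error. For a single error e at position i, S_ℓ = v_i·e·α_i^ℓ, so α_err = S_1/S_0.
  S_0^{−1} = 5^{−1} = 9 (mod 11), so α_err = 1·9 = 9 ≡ 9 = α_4. Error position i = 4.
  Consistency check: S_2/S_1 = 9·1 = 9 ≡ 9 = α_err ✓ (single-error assumption holds).
Step 4: error magnitude e = S_0/v_4 = S_0·∏_{j≠4}(α_4 − α_j) = 5·9 = 45 ≡ 1 (mod 11).
Step 5: correct position 4: c_4 = r_4 − e = 0 − 1 ≡ 10 (mod 11). Hence c = [8, 5, 7, 10, 4].
  Check: interpolating c through the α_i gives m(x) = 9 + 5·x (degree < 2) with m(α_i) = c_i for every i, so c is indeed a codeword.


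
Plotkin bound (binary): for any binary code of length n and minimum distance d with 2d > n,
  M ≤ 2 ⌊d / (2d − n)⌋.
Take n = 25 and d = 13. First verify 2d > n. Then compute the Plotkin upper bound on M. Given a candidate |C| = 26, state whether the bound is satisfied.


Plotkin bound M ≤ 26; given |C| = 26 ≤ bound (satisfied).

Check applicability: 2d = 26, n = 25.
2d − n = 1 > 0, so Plotkin applies.
Compute d/(2d−n) = 13/1 ≈ 13.0000.
⌊d/(2d−n)⌋ = 13.
Plotkin bound: M ≤ 2·13 = 26.
Given |C| = 26, check: satisfied.
This |C| is at the Plotkin bound.


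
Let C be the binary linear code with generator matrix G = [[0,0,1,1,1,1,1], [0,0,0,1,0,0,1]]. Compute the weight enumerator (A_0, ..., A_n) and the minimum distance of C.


Weight distribution: A_0 = 1, A_2 = 1, A_3 = 1, A_5 = 1. Minimum distance d = 2.

Enumerate all 2^2 = 4 messages m ∈ F_2^2.
For each, compute codeword c = mG in F_2^7, then tally its weight.
  m = 00 → c = 0000000, weight = 0.
  m = 10 → c = 0011111, weight = 5.
  m = 01 → c = 0001001, weight = 2.
  m = 11 → c = 0010110, weight = 3.
Tally weights:
  weight 0: 1 codewords.
  weight 2: 1 codewords.
  weight 3: 1 codewords.
  weight 5: 1 codewords.
Minimum distance d = smallest w > 0 with A_w > 0 = 2.
Sanity: Σ A_w = 4 = 2^2 = 4 ✓.


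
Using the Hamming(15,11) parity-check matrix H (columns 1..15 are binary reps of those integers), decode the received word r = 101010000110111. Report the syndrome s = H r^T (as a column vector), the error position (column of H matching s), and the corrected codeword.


s = (1, 0, 1, 0)^T, error position = 10, corrected codeword c = 101010000010111

Compute s = H r^T mod 2 one row at a time:
  s_1 = 0 + 0 + 1 + 1 + 0 + 1 + 1 + 1 = 5 ≡ 1 (mod 2).
  s_2 = 0 + 1 + 0 + 0 + 0 + 1 + 1 + 1 = 4 ≡ 0 (mod 2).
  s_3 = 0 + 1 + 0 + 0 + 1 + 1 + 1 + 1 = 5 ≡ 1 (mod 2).
  s_4 = 1 + 1 + 1 + 0 + 0 + 1 + 1 + 1 = 6 ≡ 0 (mod 2).
s = (1, 0, 1, 0)^T — this equals column 10 of H (binary 1010), so error is at position 10.
Correct: flip bit 10 of r = 101010000110111 to get c = 101010000010111.


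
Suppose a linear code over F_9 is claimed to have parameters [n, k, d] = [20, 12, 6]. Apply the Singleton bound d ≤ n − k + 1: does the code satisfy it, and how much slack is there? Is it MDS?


Singleton RHS = n − k + 1 = 9, slack = 3, bound satisfied, not MDS.

Singleton bound: d ≤ n − k + 1.
Here n = 20, k = 12, so n − k + 1 = 9.
Given d = 6, check d ≤ 9: YES.
Slack = (n − k + 1) − d = 3.
The code is NOT MDS (slack = 3 > 0).
Description: the claimed parameters are [20, 12, 6]_9; such a code would be non-MDS.


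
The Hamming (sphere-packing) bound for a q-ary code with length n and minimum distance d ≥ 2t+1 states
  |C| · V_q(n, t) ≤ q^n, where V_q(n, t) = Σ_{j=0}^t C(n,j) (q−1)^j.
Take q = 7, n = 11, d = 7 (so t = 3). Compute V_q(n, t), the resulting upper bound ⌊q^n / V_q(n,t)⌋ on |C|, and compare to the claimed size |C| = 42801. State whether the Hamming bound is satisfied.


V_q(n, t) = 37687, q^n = 1977326743, Hamming bound = 52467, |C| = 42801 ≤ bound (satisfied).

Step 1: Compute V_q(n, t) = Σ_{j=0}^3 C(n, j) (q−1)^j.
  j = 0: C(11,0)·(6)^0 = 1·1 = 1.
  j = 1: C(11,1)·(6)^1 = 11·6 = 66.
  j = 2: C(11,2)·(6)^2 = 55·36 = 1980.
  j = 3: C(11,3)·(6)^3 = 165·216 = 35640.
  V_q(n, t) = 1 + 66 + 1980 + 35640 = 37687.
Step 2: q^n = 7^11 = 1977326743.
Step 3: Hamming bound ⌊q^n / V_q(n,t)⌋ = ⌊1977326743/37687⌋ = 52467.
Step 4: Compare |C| = 42801 to 52467: satisfied.
The claimed |C| lies below the Hamming bound.


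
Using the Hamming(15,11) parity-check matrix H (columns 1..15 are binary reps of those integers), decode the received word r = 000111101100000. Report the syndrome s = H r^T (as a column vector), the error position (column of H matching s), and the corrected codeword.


s = (0, 0, 1, 1)^T, error position = 3, corrected codeword c = 001111101100000

Compute s = H r^T mod 2 one row at a time:
  s_1 = 0 + 1 + 1 + 0 + 0 + 0 + 0 + 0 = 2 ≡ 0 (mod 2).
  s_2 = 1 + 1 + 1 + 1 + 0 + 0 + 0 + 0 = 4 ≡ 0 (mod 2).
  s_3 = 0 + 0 + 1 + 1 + 1 + 0 + 0 + 0 = 3 ≡ 1 (mod 2).
  s_4 = 0 + 0 + 1 + 1 + 1 + 0 + 0 + 0 = 3 ≡ 1 (mod 2).
s = (0, 0, 1, 1)^T — this equals column 3 of H (binary 0011), so error is at position 3.
Correct: flip bit 3 of r = 000111101100000 to get c = 001111101100000.


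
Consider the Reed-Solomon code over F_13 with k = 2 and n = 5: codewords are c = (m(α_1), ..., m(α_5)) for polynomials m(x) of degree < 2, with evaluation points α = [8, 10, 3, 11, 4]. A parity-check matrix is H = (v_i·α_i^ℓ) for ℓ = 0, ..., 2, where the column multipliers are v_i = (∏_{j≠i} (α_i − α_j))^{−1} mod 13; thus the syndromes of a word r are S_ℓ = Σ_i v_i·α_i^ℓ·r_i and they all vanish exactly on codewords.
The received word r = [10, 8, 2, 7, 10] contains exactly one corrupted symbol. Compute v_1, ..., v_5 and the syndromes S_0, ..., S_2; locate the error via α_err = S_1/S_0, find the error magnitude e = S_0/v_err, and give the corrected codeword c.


S = (9, 10, 1), error at position 5, error magnitude e = 9, c = [10, 8, 2, 7, 1].

Step 1: column multipliers v_i = (∏_{j≠i}(α_i − α_j))^{−1} mod 13.
  i = 1 (α = 8): (8−10)(8−3)(8−11)(8−4) = (−2)·5·(−3)·4 = 120 ≡ 3, so v_1 = 3^{−1} = 9 (mod 13).
  i = 2 (α = 10): (10−8)(10−3)(10−11)(10−4) = 2·7·(−1)·6 = −84 ≡ 7, so v_2 = 7^{−1} = 2 (mod 13).
  i = 3 (α = 3): (3−8)(3−10)(3−11)(3−4) = (−5)·(−7)·(−8)·(−1) = 280 ≡ 7, so v_3 = 7^{−1} = 2 (mod 13).
  i = 4 (α = 11): (11−8)(11−10)(11−3)(11−4) = 3·1·8·7 = 168 ≡ 12, so v_4 = 12^{−1} = 12 (mod 13).
  i = 5 (α = 4): (4−8)(4−10)(4−3)(4−11) = (−4)·(−6)·1·(−7) = −168 ≡ 1, so v_5 = 1^{−1} = 1 (mod 13).
  v = [9, 2, 2, 12, 1].
Step 2: syndromes of r = [10, 8, 2, 7, 10] (all sums mod 13).
  S_0 = Σ v_i r_i = 9·10 + 2·8 + 2·2 + 12·7 + 1·10 = 204 ≡ 9.
  S_1 = Σ v_i α_i r_i = 9·8·10 + 2·10·8 + 2·3·2 + 12·11·7 + 1·4·10 = 1856 ≡ 10.
  α_i^2 mod 13 = [12, 9, 9, 4, 3].
  S_2 = Σ v_i α_i^2 r_i = 9·12·10 + 2·9·8 + 2·9·2 + 12·4·7 + 1·3·10 = 1626 ≡ 1.
  S = (9, 10, 1) ≠ 0, so r is not a codeword (an error is present).
Step 3: locate the error. For a single error e at position i, S_ℓ = v_i·e·α_i^ℓ, so α_err = S_1/S_0.
  S_0^{−1} = 9^{−1} = 3 (mod 13), so α_err = 10·3 = 30 ≡ 4 = α_5. Error position i = 5.
  Consistency check: S_2/S_1 = 1·4 = 4 ≡ 4 = α_err ✓ (single-error assumption holds).
Step 4: error magnitude e = S_0/v_5 = S_0·∏_{j≠5}(α_5 − α_j) = 9·1 = 9 ≡ 9 (mod 13).
Step 5: correct position 5: c_5 = r_5 − e = 10 − 9 ≡ 1 (mod 13). Hence c = [10, 8, 2, 7, 1].
  Check: interpolating c through the α_i gives m(x) = 5 + 12·x (degree < 2) with m(α_i) = c_i for every i, so c is indeed a codeword.


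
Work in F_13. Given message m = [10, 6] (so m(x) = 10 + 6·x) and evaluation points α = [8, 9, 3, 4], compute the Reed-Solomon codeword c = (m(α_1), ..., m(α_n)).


c = [6, 12, 2, 8]

Message polynomial: m(x) = 10 + 6·x (mod 13).
For each evaluation point α_i, compute m(α_i) mod 13:
  α_1 = 8: Horner steps 6 → 6, so m(8) = 6.
  α_2 = 9: Horner steps 6 → 12, so m(9) = 12.
  α_3 = 3: Horner steps 6 → 2, so m(3) = 2.
  α_4 = 4: Horner steps 6 → 8, so m(4) = 8.
Codeword c = [6, 12, 2, 8] ∈ F_13^4.


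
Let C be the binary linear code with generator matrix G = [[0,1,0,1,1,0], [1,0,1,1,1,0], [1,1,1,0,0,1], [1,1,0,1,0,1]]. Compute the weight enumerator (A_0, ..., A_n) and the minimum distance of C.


Weight distribution: A_0 = 1, A_1 = 1, A_2 = 2, A_3 = 6, A_4 = 5, A_5 = 1. Minimum distance d = 1.

Enumerate all 2^4 = 16 messages m ∈ F_2^4.
For each, compute codeword c = mG in F_2^6, then tally its weight.
  m = 0000 → c = 000000, weight = 0.
  m = 1000 → c = 010110, weight = 3.
  m = 0100 → c = 101110, weight = 4.
  m = 1100 → c = 111000, weight = 3.
  m = 0010 → c = 111001, weight = 4.
  m = 1010 → c = 101111, weight = 5.
  m = 0110 → c = 010111, weight = 4.
  m = 1110 → c = 000001, weight = 1.
  m = 0001 → c = 110101, weight = 4.
  m = 1001 → c = 100011, weight = 3.
  m = 0101 → c = 011011, weight = 4.
  m = 1101 → c = 001101, weight = 3.
  m = 0011 → c = 001100, weight = 2.
  m = 1011 → c = 011010, weight = 3.
  m = 0111 → c = 100010, weight = 2.
  m = 1111 → c = 110100, weight = 3.
Tally weights:
  weight 0: 1 codewords.
  weight 1: 1 codewords.
  weight 2: 2 codewords.
  weight 3: 6 codewords.
  weight 4: 5 codewords.
  weight 5: 1 codewords.
Minimum distance d = smallest w > 0 with A_w > 0 = 1.
Sanity: Σ A_w = 16 = 2^4 = 16 ✓.


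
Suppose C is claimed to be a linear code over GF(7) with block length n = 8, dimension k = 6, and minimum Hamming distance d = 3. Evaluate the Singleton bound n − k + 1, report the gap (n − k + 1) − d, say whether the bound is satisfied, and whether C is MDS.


Singleton RHS = n − k + 1 = 3, slack = 0, bound satisfied, MDS.

Singleton bound: d ≤ n − k + 1.
Here n = 8, k = 6, so n − k + 1 = 3.
Given d = 3, check d ≤ 3: YES.
Slack = (n − k + 1) − d = 0.
The code is MDS (slack = 0).
Description: the claimed parameters are [8, 6, 3]_7; such a code would be MDS (meets Singleton bound).


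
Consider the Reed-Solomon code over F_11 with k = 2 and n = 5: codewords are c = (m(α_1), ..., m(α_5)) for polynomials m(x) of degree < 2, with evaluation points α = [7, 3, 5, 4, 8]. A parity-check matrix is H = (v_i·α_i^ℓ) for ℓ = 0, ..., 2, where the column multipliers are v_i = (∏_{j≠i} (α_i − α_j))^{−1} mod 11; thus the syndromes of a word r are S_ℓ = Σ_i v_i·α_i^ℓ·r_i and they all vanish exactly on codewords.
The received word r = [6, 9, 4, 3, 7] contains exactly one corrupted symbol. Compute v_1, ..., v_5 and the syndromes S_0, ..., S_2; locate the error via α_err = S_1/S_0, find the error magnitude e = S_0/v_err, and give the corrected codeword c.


S = (1, 3, 9), error at position 2, error magnitude e = 7, c = [6, 2, 4, 3, 7].

Step 1: column multipliers v_i = (∏_{j≠i}(α_i − α_j))^{−1} mod 11.
  i = 1 (α = 7): (7−3)(7−5)(7−4)(7−8) = 4·2·3·(−1) = −24 ≡ 9, so v_1 = 9^{−1} = 5 (mod 11).
  i = 2 (α = 3): (3−7)(3−5)(3−4)(3−8) = (−4)·(−2)·(−1)·(−5) = 40 ≡ 7, so v_2 = 7^{−1} = 8 (mod 11).
  i = 3 (α = 5): (5−7)(5−3)(5−4)(5−8) = (−2)·2·1·(−3) = 12 ≡ 1, so v_3 = 1^{−1} = 1 (mod 11).
  i = 4 (α = 4): (4−7)(4−3)(4−5)(4−8) = (−3)·1·(−1)·(−4) = −12 ≡ 10, so v_4 = 10^{−1} = 10 (mod 11).
  i = 5 (α = 8): (8−7)(8−3)(8−5)(8−4) = 1·5·3·4 = 60 ≡ 5, so v_5 = 5^{−1} = 9 (mod 11).
  v = [5, 8, 1, 10, 9].
Step 2: syndromes of r = [6, 9, 4, 3, 7] (all sums mod 11).
  S_0 = Σ v_i r_i = 5·6 + 8·9 + 1·4 + 10·3 + 9·7 = 199 ≡ 1.
  S_1 = Σ v_i α_i r_i = 5·7·6 + 8·3·9 + 1·5·4 + 10·4·3 + 9·8·7 = 1070 ≡ 3.
  α_i^2 mod 11 = [5, 9, 3, 5, 9].
  S_2 = Σ v_i α_i^2 r_i = 5·5·6 + 8·9·9 + 1·3·4 + 10·5·3 + 9·9·7 = 1527 ≡ 9.
  S = (1, 3, 9) ≠ 0, so r is not a codeword (an error is present).
Step 3: locate the error. For a single error e at position i, S_ℓ = v_i·e·α_i^ℓ, so α_err = S_1/S_0.
  S_0^{−1} = 1^{−1} = 1 (mod 11), so α_err = 3·1 = 3 ≡ 3 = α_2. Error position i = 2.
  Consistency check: S_2/S_1 = 9·4 = 36 ≡ 3 = α_err ✓ (single-error assumption holds).
Step 4: error magnitude e = S_0/v_2 = S_0·∏_{j≠2}(α_2 − α_j) = 1·7 = 7 ≡ 7 (mod 11).
Step 5: correct position 2: c_2 = r_2 − e = 9 − 7 ≡ 2 (mod 11). Hence c = [6, 2, 4, 3, 7].
  Check: interpolating c through the α_i gives m(x) = 10 + 1·x (degree < 2) with m(α_i) = c_i for every i, so c is indeed a codeword.


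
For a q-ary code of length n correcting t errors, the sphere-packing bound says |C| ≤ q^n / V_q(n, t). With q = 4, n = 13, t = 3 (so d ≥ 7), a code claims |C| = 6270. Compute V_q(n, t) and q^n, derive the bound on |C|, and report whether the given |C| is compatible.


V_q(n, t) = 8464, q^n = 67108864, Hamming bound = 7928, |C| = 6270 ≤ bound (satisfied).

Step 1: Compute V_q(n, t) = Σ_{j=0}^3 C(n, j) (q−1)^j.
  j = 0: C(13,0)·(3)^0 = 1·1 = 1.
  j = 1: C(13,1)·(3)^1 = 13·3 = 39.
  j = 2: C(13,2)·(3)^2 = 78·9 = 702.
  j = 3: C(13,3)·(3)^3 = 286·27 = 7722.
  V_q(n, t) = 1 + 39 + 702 + 7722 = 8464.
Step 2: q^n = 4^13 = 67108864.
Step 3: Hamming bound ⌊q^n / V_q(n,t)⌋ = ⌊67108864/8464⌋ = 7928.
Step 4: Compare |C| = 6270 to 7928: satisfied.
The claimed |C| lies below the Hamming bound.


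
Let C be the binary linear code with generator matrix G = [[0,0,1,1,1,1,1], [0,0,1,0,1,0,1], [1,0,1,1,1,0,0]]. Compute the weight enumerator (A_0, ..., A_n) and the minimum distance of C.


Weight distribution: A_0 = 1, A_2 = 1, A_3 = 3, A_4 = 2, A_5 = 1. Minimum distance d = 2.

Enumerate all 2^3 = 8 messages m ∈ F_2^3.
For each, compute codeword c = mG in F_2^7, then tally its weight.
  m = 000 → c = 0000000, weight = 0.
  m = 100 → c = 0011111, weight = 5.
  m = 010 → c = 0010101, weight = 3.
  m = 110 → c = 0001010, weight = 2.
  m = 001 → c = 1011100, weight = 4.
  m = 101 → c = 1000011, weight = 3.
  m = 011 → c = 1001001, weight = 3.
  m = 111 → c = 1010110, weight = 4.
Tally weights:
  weight 0: 1 codewords.
  weight 2: 1 codewords.
  weight 3: 3 codewords.
  weight 4: 2 codewords.
  weight 5: 1 codewords.
Minimum distance d = smallest w > 0 with A_w > 0 = 2.
Sanity: Σ A_w = 8 = 2^3 = 8 ✓.


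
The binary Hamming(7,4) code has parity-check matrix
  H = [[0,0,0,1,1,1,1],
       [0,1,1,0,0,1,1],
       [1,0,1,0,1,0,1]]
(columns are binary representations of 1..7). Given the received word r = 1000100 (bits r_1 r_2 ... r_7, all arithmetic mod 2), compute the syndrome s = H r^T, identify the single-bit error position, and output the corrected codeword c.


s = (1, 0, 0)^T, error position = 4, corrected codeword c = 1001100

Compute s = H r^T mod 2 one row at a time:
  s_1 = 0 + 1 + 0 + 0 = 1 ≡ 1 (mod 2).
  s_2 = 0 + 0 + 0 + 0 = 0 ≡ 0 (mod 2).
  s_3 = 1 + 0 + 1 + 0 = 2 ≡ 0 (mod 2).
s = (1, 0, 0)^T — this equals column 4 of H (binary 100), so error is at position 4.
Correct: flip bit 4 of r = 1000100 to get c = 1001100.


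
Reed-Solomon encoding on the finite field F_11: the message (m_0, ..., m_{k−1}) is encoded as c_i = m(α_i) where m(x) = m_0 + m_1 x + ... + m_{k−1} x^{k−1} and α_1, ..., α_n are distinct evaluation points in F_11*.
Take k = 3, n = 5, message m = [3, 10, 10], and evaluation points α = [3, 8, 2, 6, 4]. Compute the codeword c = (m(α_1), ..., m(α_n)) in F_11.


c = [2, 8, 8, 5, 5]

Message polynomial: m(x) = 3 + 10·x + 10·x^2 (mod 11).
For each evaluation point α_i, compute m(α_i) mod 11:
  α_1 = 3: Horner steps 10 → 7 → 2, so m(3) = 2.
  α_2 = 8: Horner steps 10 → 2 → 8, so m(8) = 8.
  α_3 = 2: Horner steps 10 → 8 → 8, so m(2) = 8.
  α_4 = 6: Horner steps 10 → 4 → 5, so m(6) = 5.
  α_5 = 4: Horner steps 10 → 6 → 5, so m(4) = 5.
Codeword c = [2, 8, 8, 5, 5] ∈ F_11^5.


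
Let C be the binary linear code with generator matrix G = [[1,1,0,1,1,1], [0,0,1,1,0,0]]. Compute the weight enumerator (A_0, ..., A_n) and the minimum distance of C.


Weight distribution: A_0 = 1, A_2 = 1, A_5 = 2. Minimum distance d = 2.

Enumerate all 2^2 = 4 messages m ∈ F_2^2.
For each, compute codeword c = mG in F_2^6, then tally its weight.
  m = 00 → c = 000000, weight = 0.
  m = 10 → c = 110111, weight = 5.
  m = 01 → c = 001100, weight = 2.
  m = 11 → c = 111011, weight = 5.
Tally weights:
  weight 0: 1 codewords.
  weight 2: 1 codewords.
  weight 5: 2 codewords.
Minimum distance d = smallest w > 0 with A_w > 0 = 2.
Sanity: Σ A_w = 4 = 2^2 = 4 ✓.


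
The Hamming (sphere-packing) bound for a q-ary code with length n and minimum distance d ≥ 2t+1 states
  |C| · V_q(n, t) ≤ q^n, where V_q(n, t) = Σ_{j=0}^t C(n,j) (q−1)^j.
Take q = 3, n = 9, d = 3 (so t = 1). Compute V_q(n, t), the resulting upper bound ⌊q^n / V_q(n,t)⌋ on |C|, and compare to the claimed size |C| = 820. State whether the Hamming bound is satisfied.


V_q(n, t) = 19, q^n = 19683, Hamming bound = 1035, |C| = 820 ≤ bound (satisfied).

Step 1: Compute V_q(n, t) = Σ_{j=0}^1 C(n, j) (q−1)^j.
  j = 0: C(9,0)·(2)^0 = 1·1 = 1.
  j = 1: C(9,1)·(2)^1 = 9·2 = 18.
  V_q(n, t) = 1 + 18 = 19.
Step 2: q^n = 3^9 = 19683.
Step 3: Hamming bound ⌊q^n / V_q(n,t)⌋ = ⌊19683/19⌋ = 1035.
Step 4: Compare |C| = 820 to 1035: satisfied.
The claimed |C| lies below the Hamming bound.


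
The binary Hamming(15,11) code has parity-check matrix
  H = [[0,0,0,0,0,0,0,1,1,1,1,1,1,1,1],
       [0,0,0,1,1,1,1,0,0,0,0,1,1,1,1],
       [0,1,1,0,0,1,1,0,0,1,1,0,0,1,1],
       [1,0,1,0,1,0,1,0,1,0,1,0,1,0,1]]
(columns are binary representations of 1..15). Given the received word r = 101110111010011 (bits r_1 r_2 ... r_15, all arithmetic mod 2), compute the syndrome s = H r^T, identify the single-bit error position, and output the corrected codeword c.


s = (1, 1, 1, 1)^T, error position = 15, corrected codeword c = 101110111010010

Compute s = H r^T mod 2 one row at a time:
  s_1 = 1 + 1 + 0 + 1 + 0 + 0 + 1 + 1 = 5 ≡ 1 (mod 2).
  s_2 = 1 + 1 + 0 + 1 + 0 + 0 + 1 + 1 = 5 ≡ 1 (mod 2).
  s_3 = 0 + 1 + 0 + 1 + 0 + 1 + 1 + 1 = 5 ≡ 1 (mod 2).
  s_4 = 1 + 1 + 1 + 1 + 1 + 1 + 0 + 1 = 7 ≡ 1 (mod 2).
s = (1, 1, 1, 1)^T — this equals column 15 of H (binary 1111), so error is at position 15.
Correct: flip bit 15 of r = 101110111010011 to get c = 101110111010010.


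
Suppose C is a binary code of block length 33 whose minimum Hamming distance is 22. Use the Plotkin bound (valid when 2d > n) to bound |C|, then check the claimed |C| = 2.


Plotkin bound M ≤ 4; given |C| = 2 ≤ bound (satisfied).

Check applicability: 2d = 44, n = 33.
2d − n = 11 > 0, so Plotkin applies.
Compute d/(2d−n) = 22/11 ≈ 2.0000.
⌊d/(2d−n)⌋ = 2.
Plotkin bound: M ≤ 2·2 = 4.
Given |C| = 2, check: satisfied.
This |C| is below the Plotkin bound.


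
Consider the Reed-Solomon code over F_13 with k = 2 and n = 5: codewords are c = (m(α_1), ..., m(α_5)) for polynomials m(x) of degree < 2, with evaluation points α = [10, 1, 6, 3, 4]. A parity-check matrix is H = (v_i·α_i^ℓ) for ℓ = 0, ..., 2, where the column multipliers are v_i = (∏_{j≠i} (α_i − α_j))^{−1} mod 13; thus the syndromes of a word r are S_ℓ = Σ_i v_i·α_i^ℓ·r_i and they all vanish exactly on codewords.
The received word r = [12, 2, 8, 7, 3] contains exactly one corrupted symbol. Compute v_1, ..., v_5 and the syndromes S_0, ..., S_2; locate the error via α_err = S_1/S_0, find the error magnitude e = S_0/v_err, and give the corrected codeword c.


S = (5, 11, 6), error at position 1, error magnitude e = 7, c = [5, 2, 8, 7, 3].

Step 1: column multipliers v_i = (∏_{j≠i}(α_i − α_j))^{−1} mod 13.
  i = 1 (α = 10): (10−1)(10−6)(10−3)(10−4) = 9·4·7·6 = 1512 ≡ 4, so v_1 = 4^{−1} = 10 (mod 13).
  i = 2 (α = 1): (1−10)(1−6)(1−3)(1−4) = (−9)·(−5)·(−2)·(−3) = 270 ≡ 10, so v_2 = 10^{−1} = 4 (mod 13).
  i = 3 (α = 6): (6−10)(6−1)(6−3)(6−4) = (−4)·5·3·2 = −120 ≡ 10, so v_3 = 10^{−1} = 4 (mod 13).
  i = 4 (α = 3): (3−10)(3−1)(3−6)(3−4) = (−7)·2·(−3)·(−1) = −42 ≡ 10, so v_4 = 10^{−1} = 4 (mod 13).
  i = 5 (α = 4): (4−10)(4−1)(4−6)(4−3) = (−6)·3·(−2)·1 = 36 ≡ 10, so v_5 = 10^{−1} = 4 (mod 13).
  v = [10, 4, 4, 4, 4].
Step 2: syndromes of r = [12, 2, 8, 7, 3] (all sums mod 13).
  S_0 = Σ v_i r_i = 10·12 + 4·2 + 4·8 + 4·7 + 4·3 = 200 ≡ 5.
  S_1 = Σ v_i α_i r_i = 10·10·12 + 4·1·2 + 4·6·8 + 4·3·7 + 4·4·3 = 1532 ≡ 11.
  α_i^2 mod 13 = [9, 1, 10, 9, 3].
  S_2 = Σ v_i α_i^2 r_i = 10·9·12 + 4·1·2 + 4·10·8 + 4·9·7 + 4·3·3 = 1696 ≡ 6.
  S = (5, 11, 6) ≠ 0, so r is not a codeword (an error is present).
Step 3: locate the error. For a single error e at position i, S_ℓ = v_i·e·α_i^ℓ, so α_err = S_1/S_0.
  S_0^{−1} = 5^{−1} = 8 (mod 13), so α_err = 11·8 = 88 ≡ 10 = α_1. Error position i = 1.
  Consistency check: S_2/S_1 = 6·6 = 36 ≡ 10 = α_err ✓ (single-error assumption holds).
Step 4: error magnitude e = S_0/v_1 = S_0·∏_{j≠1}(α_1 − α_j) = 5·4 = 20 ≡ 7 (mod 13).
Step 5: correct position 1: c_1 = r_1 − e = 12 − 7 ≡ 5 (mod 13). Hence c = [5, 2, 8, 7, 3].
  Check: interpolating c through the α_i gives m(x) = 6 + 9·x (degree < 2) with m(α_i) = c_i for every i, so c is indeed a codeword.


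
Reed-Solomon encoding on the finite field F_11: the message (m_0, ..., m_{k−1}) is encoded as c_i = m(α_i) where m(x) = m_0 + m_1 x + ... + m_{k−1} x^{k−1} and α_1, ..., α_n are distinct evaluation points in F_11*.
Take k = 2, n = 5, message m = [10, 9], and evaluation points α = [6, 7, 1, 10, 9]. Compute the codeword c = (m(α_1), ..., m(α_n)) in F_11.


c = [9, 7, 8, 1, 3]

Message polynomial: m(x) = 10 + 9·x (mod 11).
For each evaluation point α_i, compute m(α_i) mod 11:
  α_1 = 6: Horner steps 9 → 9, so m(6) = 9.
  α_2 = 7: Horner steps 9 → 7, so m(7) = 7.
  α_3 = 1: Horner steps 9 → 8, so m(1) = 8.
  α_4 = 10: Horner steps 9 → 1, so m(10) = 1.
  α_5 = 9: Horner steps 9 → 3, so m(9) = 3.
Codeword c = [9, 7, 8, 1, 3] ∈ F_11^5.


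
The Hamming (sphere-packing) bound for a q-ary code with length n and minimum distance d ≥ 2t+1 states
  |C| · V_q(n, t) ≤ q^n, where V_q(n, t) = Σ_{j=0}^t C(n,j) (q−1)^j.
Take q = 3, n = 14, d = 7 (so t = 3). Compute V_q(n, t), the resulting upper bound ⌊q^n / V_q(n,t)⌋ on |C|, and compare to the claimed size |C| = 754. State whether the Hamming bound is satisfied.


V_q(n, t) = 3305, q^n = 4782969, Hamming bound = 1447, |C| = 754 ≤ bound (satisfied).

Step 1: Compute V_q(n, t) = Σ_{j=0}^3 C(n, j) (q−1)^j.
  j = 0: C(14,0)·(2)^0 = 1·1 = 1.
  j = 1: C(14,1)·(2)^1 = 14·2 = 28.
  j = 2: C(14,2)·(2)^2 = 91·4 = 364.
  j = 3: C(14,3)·(2)^3 = 364·8 = 2912.
  V_q(n, t) = 1 + 28 + 364 + 2912 = 3305.
Step 2: q^n = 3^14 = 4782969.
Step 3: Hamming bound ⌊q^n / V_q(n,t)⌋ = ⌊4782969/3305⌋ = 1447.
Step 4: Compare |C| = 754 to 1447: satisfied.
The claimed |C| lies below the Hamming bound.


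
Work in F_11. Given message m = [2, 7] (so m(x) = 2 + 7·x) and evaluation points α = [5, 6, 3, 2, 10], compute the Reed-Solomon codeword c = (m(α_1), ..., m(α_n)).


c = [4, 0, 1, 5, 6]

Message polynomial: m(x) = 2 + 7·x (mod 11).
For each evaluation point α_i, compute m(α_i) mod 11:
  α_1 = 5: Horner steps 7 → 4, so m(5) = 4.
  α_2 = 6: Horner steps 7 → 0, so m(6) = 0.
  α_3 = 3: Horner steps 7 → 1, so m(3) = 1.
  α_4 = 2: Horner steps 7 → 5, so m(2) = 5.
  α_5 = 10: Horner steps 7 → 6, so m(10) = 6.
Codeword c = [4, 0, 1, 5, 6] ∈ F_11^5.


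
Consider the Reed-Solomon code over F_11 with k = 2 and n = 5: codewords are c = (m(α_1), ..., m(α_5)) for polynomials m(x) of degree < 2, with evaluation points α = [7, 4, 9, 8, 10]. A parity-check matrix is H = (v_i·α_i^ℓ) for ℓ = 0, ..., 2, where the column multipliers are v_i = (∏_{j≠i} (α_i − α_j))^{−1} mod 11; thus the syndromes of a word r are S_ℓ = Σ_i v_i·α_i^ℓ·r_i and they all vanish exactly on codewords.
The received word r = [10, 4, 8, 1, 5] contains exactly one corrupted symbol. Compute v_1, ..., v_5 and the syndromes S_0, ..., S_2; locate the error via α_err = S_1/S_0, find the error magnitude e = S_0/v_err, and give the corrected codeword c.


S = (5, 1, 9), error at position 3, error magnitude e = 5, c = [10, 4, 3, 1, 5].

Step 1: column multipliers v_i = (∏_{j≠i}(α_i − α_j))^{−1} mod 11.
  i = 1 (α = 7): (7−4)(7−9)(7−8)(7−10) = 3·(−2)·(−1)·(−3) = −18 ≡ 4, so v_1 = 4^{−1} = 3 (mod 11).
  i = 2 (α = 4): (4−7)(4−9)(4−8)(4−10) = (−3)·(−5)·(−4)·(−6) = 360 ≡ 8, so v_2 = 8^{−1} = 7 (mod 11).
  i = 3 (α = 9): (9−7)(9−4)(9−8)(9−10) = 2·5·1·(−1) = −10 ≡ 1, so v_3 = 1^{−1} = 1 (mod 11).
  i = 4 (α = 8): (8−7)(8−4)(8−9)(8−10) = 1·4·(−1)·(−2) = 8 ≡ 8, so v_4 = 8^{−1} = 7 (mod 11).
  i = 5 (α = 10): (10−7)(10−4)(10−9)(10−8) = 3·6·1·2 = 36 ≡ 3, so v_5 = 3^{−1} = 4 (mod 11).
  v = [3, 7, 1, 7, 4].
Step 2: syndromes of r = [10, 4, 8, 1, 5] (all sums mod 11).
  S_0 = Σ v_i r_i = 3·10 + 7·4 + 1·8 + 7·1 + 4·5 = 93 ≡ 5.
  S_1 = Σ v_i α_i r_i = 3·7·10 + 7·4·4 + 1·9·8 + 7·8·1 + 4·10·5 = 650 ≡ 1.
  α_i^2 mod 11 = [5, 5, 4, 9, 1].
  S_2 = Σ v_i α_i^2 r_i = 3·5·10 + 7·5·4 + 1·4·8 + 7·9·1 + 4·1·5 = 405 ≡ 9.
  S = (5, 1, 9) ≠ 0, so r is not a codeword (an error is present).
Step 3: locate the error. For a single error e at position i, S_ℓ = v_i·e·α_i^ℓ, so α_err = S_1/S_0.
  S_0^{−1} = 5^{−1} = 9 (mod 11), so α_err = 1·9 = 9 ≡ 9 = α_3. Error position i = 3.
  Consistency check: S_2/S_1 = 9·1 = 9 ≡ 9 = α_err ✓ (single-error assumption holds).
Step 4: error magnitude e = S_0/v_3 = S_0·∏_{j≠3}(α_3 − α_j) = 5·1 = 5 ≡ 5 (mod 11).
Step 5: correct position 3: c_3 = r_3 − e = 8 − 5 ≡ 3 (mod 11). Hence c = [10, 4, 3, 1, 5].
  Check: interpolating c through the α_i gives m(x) = 7 + 2·x (degree < 2) with m(α_i) = c_i for every i, so c is indeed a codeword.


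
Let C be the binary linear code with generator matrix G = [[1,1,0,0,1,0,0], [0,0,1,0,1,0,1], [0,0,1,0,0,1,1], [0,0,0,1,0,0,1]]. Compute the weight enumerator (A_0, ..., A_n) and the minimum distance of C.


Weight distribution: A_0 = 1, A_2 = 2, A_3 = 6, A_4 = 3, A_5 = 2, A_6 = 2. Minimum distance d = 2.

Enumerate all 2^4 = 16 messages m ∈ F_2^4.
For each, compute codeword c = mG in F_2^7, then tally its weight.
  m = 0000 → c = 0000000, weight = 0.
  m = 1000 → c = 1100100, weight = 3.
  m = 0100 → c = 0010101, weight = 3.
  m = 1100 → c = 1110001, weight = 4.
  m = 0010 → c = 0010011, weight = 3.
  m = 1010 → c = 1110111, weight = 6.
  m = 0110 → c = 0000110, weight = 2.
  m = 1110 → c = 1100010, weight = 3.
  m = 0001 → c = 0001001, weight = 2.
  m = 1001 → c = 1101101, weight = 5.
  m = 0101 → c = 0011100, weight = 3.
  m = 1101 → c = 1111000, weight = 4.
  m = 0011 → c = 0011010, weight = 3.
  m = 1011 → c = 1111110, weight = 6.
  m = 0111 → c = 0001111, weight = 4.
  m = 1111 → c = 1101011, weight = 5.
Tally weights:
  weight 0: 1 codewords.
  weight 2: 2 codewords.
  weight 3: 6 codewords.
  weight 4: 3 codewords.
  weight 5: 2 codewords.
  weight 6: 2 codewords.
Minimum distance d = smallest w > 0 with A_w > 0 = 2.
Sanity: Σ A_w = 16 = 2^4 = 16 ✓.


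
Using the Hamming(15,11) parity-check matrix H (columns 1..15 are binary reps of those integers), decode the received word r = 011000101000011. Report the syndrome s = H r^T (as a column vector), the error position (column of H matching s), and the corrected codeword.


s = (1, 1, 1, 0)^T, error position = 14, corrected codeword c = 011000101000001

Compute s = H r^T mod 2 one row at a time:
  s_1 = 0 + 1 + 0 + 0 + 0 + 0 + 1 + 1 = 3 ≡ 1 (mod 2).
  s_2 = 0 + 0 + 0 + 1 + 0 + 0 + 1 + 1 = 3 ≡ 1 (mod 2).
  s_3 = 1 + 1 + 0 + 1 + 0 + 0 + 1 + 1 = 5 ≡ 1 (mod 2).
  s_4 = 0 + 1 + 0 + 1 + 1 + 0 + 0 + 1 = 4 ≡ 0 (mod 2).
s = (1, 1, 1, 0)^T — this equals column 14 of H (binary 1110), so error is at position 14.
Correct: flip bit 14 of r = 011000101000011 to get c = 011000101000001.


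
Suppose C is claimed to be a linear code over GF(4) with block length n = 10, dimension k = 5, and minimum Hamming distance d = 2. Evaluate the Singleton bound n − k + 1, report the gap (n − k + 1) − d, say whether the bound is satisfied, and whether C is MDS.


Singleton RHS = n − k + 1 = 6, slack = 4, bound satisfied, not MDS.

Singleton bound: d ≤ n − k + 1.
Here n = 10, k = 5, so n − k + 1 = 6.
Given d = 2, check d ≤ 6: YES.
Slack = (n − k + 1) − d = 4.
The code is NOT MDS (slack = 4 > 0).
Description: the claimed parameters are [10, 5, 2]_4; such a code would be non-MDS.


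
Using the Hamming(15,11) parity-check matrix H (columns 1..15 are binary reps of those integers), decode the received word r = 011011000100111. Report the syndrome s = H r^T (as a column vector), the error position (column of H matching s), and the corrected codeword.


s = (0, 1, 0, 0)^T, error position = 4, corrected codeword c = 011111000100111

Compute s = H r^T mod 2 one row at a time:
  s_1 = 0 + 0 + 1 + 0 + 0 + 1 + 1 + 1 = 4 ≡ 0 (mod 2).
  s_2 = 0 + 1 + 1 + 0 + 0 + 1 + 1 + 1 = 5 ≡ 1 (mod 2).
  s_3 = 1 + 1 + 1 + 0 + 1 + 0 + 1 + 1 = 6 ≡ 0 (mod 2).
  s_4 = 0 + 1 + 1 + 0 + 0 + 0 + 1 + 1 = 4 ≡ 0 (mod 2).
s = (0, 1, 0, 0)^T — this equals column 4 of H (binary 0100), so error is at position 4.
Correct: flip bit 4 of r = 011011000100111 to get c = 011111000100111.


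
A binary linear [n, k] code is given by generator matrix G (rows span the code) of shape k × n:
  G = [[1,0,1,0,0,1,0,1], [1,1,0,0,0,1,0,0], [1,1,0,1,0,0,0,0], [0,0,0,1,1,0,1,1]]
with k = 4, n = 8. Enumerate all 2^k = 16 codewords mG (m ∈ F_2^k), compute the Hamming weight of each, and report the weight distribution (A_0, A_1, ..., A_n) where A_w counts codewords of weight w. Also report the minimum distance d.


Weight distribution: A_0 = 1, A_2 = 1, A_3 = 3, A_4 = 5, A_5 = 4, A_6 = 1, A_7 = 1. Minimum distance d = 2.

Enumerate all 2^4 = 16 messages m ∈ F_2^4.
For each, compute codeword c = mG in F_2^8, then tally its weight.
  m = 0000 → c = 00000000, weight = 0.
  m = 1000 → c = 10100101, weight = 4.
  m = 0100 → c = 11000100, weight = 3.
  m = 1100 → c = 01100001, weight = 3.
  m = 0010 → c = 11010000, weight = 3.
  m = 1010 → c = 01110101, weight = 5.
  m = 0110 → c = 00010100, weight = 2.
  m = 1110 → c = 10110001, weight = 4.
  m = 0001 → c = 00011011, weight = 4.
  m = 1001 → c = 10111110, weight = 6.
  m = 0101 → c = 11011111, weight = 7.
  m = 1101 → c = 01111010, weight = 5.
  m = 0011 → c = 11001011, weight = 5.
  m = 1011 → c = 01101110, weight = 5.
  m = 0111 → c = 00001111, weight = 4.
  m = 1111 → c = 10101010, weight = 4.
Tally weights:
  weight 0: 1 codewords.
  weight 2: 1 codewords.
  weight 3: 3 codewords.
  weight 4: 5 codewords.
  weight 5: 4 codewords.
  weight 6: 1 codewords.
  weight 7: 1 codewords.
Minimum distance d = smallest w > 0 with A_w > 0 = 2.
Sanity: Σ A_w = 16 = 2^4 = 16 ✓.


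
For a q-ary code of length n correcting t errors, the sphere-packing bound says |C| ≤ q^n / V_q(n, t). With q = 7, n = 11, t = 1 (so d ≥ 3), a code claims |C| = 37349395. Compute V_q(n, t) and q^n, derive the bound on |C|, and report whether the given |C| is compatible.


V_q(n, t) = 67, q^n = 1977326743, Hamming bound = 29512339, |C| = 37349395 > bound (violated).

Step 1: Compute V_q(n, t) = Σ_{j=0}^1 C(n, j) (q−1)^j.
  j = 0: C(11,0)·(6)^0 = 1·1 = 1.
  j = 1: C(11,1)·(6)^1 = 11·6 = 66.
  V_q(n, t) = 1 + 66 = 67.
Step 2: q^n = 7^11 = 1977326743.
Step 3: Hamming bound ⌊q^n / V_q(n,t)⌋ = ⌊1977326743/67⌋ = 29512339.
Step 4: Compare |C| = 37349395 to 29512339: violated.
The claimed |C| lies above the Hamming bound, so no 7-ary code of length 11 with d ≥ 3 can have 37349395 codewords.


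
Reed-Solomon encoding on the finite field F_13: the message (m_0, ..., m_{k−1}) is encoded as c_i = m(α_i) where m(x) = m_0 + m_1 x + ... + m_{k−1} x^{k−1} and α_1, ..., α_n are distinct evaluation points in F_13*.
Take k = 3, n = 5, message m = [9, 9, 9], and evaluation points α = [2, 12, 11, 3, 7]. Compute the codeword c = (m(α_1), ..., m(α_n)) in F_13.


c = [11, 9, 1, 0, 6]

Message polynomial: m(x) = 9 + 9·x + 9·x^2 (mod 13).
For each evaluation point α_i, compute m(α_i) mod 13:
  α_1 = 2: Horner steps 9 → 1 → 11, so m(2) = 11.
  α_2 = 12: Horner steps 9 → 0 → 9, so m(12) = 9.
  α_3 = 11: Horner steps 9 → 4 → 1, so m(11) = 1.
  α_4 = 3: Horner steps 9 → 10 → 0, so m(3) = 0.
  α_5 = 7: Horner steps 9 → 7 → 6, so m(7) = 6.
Codeword c = [11, 9, 1, 0, 6] ∈ F_13^5.


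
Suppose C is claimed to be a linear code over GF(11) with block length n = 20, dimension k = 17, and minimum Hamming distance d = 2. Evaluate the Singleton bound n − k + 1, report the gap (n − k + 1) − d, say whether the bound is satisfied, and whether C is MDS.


Singleton RHS = n − k + 1 = 4, slack = 2, bound satisfied, not MDS.

Singleton bound: d ≤ n − k + 1.
Here n = 20, k = 17, so n − k + 1 = 4.
Given d = 2, check d ≤ 4: YES.
Slack = (n − k + 1) − d = 2.
The code is NOT MDS (slack = 2 > 0).
Description: the claimed parameters are [20, 17, 2]_11; such a code would be non-MDS.


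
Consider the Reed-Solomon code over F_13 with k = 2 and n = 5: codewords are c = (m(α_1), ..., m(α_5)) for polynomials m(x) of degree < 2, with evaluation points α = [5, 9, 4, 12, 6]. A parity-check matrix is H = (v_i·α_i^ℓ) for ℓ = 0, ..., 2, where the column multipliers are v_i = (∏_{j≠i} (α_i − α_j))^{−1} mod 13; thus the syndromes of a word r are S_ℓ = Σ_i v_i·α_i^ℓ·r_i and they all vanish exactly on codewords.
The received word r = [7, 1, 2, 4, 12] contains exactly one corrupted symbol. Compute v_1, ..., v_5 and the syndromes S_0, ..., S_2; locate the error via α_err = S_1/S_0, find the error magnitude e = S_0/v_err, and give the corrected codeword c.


S = (2, 11, 2), error at position 4, error magnitude e = 1, c = [7, 1, 2, 3, 12].

Step 1: column multipliers v_i = (∏_{j≠i}(α_i − α_j))^{−1} mod 13.
  i = 1 (α = 5): (5−9)(5−4)(5−12)(5−6) = (−4)·1·(−7)·(−1) = −28 ≡ 11, so v_1 = 11^{−1} = 6 (mod 13).
  i = 2 (α = 9): (9−5)(9−4)(9−12)(9−6) = 4·5·(−3)·3 = −180 ≡ 2, so v_2 = 2^{−1} = 7 (mod 13).
  i = 3 (α = 4): (4−5)(4−9)(4−12)(4−6) = (−1)·(−5)·(−8)·(−2) = 80 ≡ 2, so v_3 = 2^{−1} = 7 (mod 13).
  i = 4 (α = 12): (12−5)(12−9)(12−4)(12−6) = 7·3·8·6 = 1008 ≡ 7, so v_4 = 7^{−1} = 2 (mod 13).
  i = 5 (α = 6): (6−5)(6−9)(6−4)(6−12) = 1·(−3)·2·(−6) = 36 ≡ 10, so v_5 = 10^{−1} = 4 (mod 13).
  v = [6, 7, 7, 2, 4].
Step 2: syndromes of r = [7, 1, 2, 4, 12] (all sums mod 13).
  S_0 = Σ v_i r_i = 6·7 + 7·1 + 7·2 + 2·4 + 4·12 = 119 ≡ 2.
  S_1 = Σ v_i α_i r_i = 6·5·7 + 7·9·1 + 7·4·2 + 2·12·4 + 4·6·12 = 713 ≡ 11.
  α_i^2 mod 13 = [12, 3, 3, 1, 10].
  S_2 = Σ v_i α_i^2 r_i = 6·12·7 + 7·3·1 + 7·3·2 + 2·1·4 + 4·10·12 = 1055 ≡ 2.
  S = (2, 11, 2) ≠ 0, so r is not a codeword (an error is present).
Step 3: locate the error. For a single error e at position i, S_ℓ = v_i·e·α_i^ℓ, so α_err = S_1/S_0.
  S_0^{−1} = 2^{−1} = 7 (mod 13), so α_err = 11·7 = 77 ≡ 12 = α_4. Error position i = 4.
  Consistency check: S_2/S_1 = 2·6 = 12 ≡ 12 = α_err ✓ (single-error assumption holds).
Step 4: error magnitude e = S_0/v_4 = S_0·∏_{j≠4}(α_4 − α_j) = 2·7 = 14 ≡ 1 (mod 13).
Step 5: correct position 4: c_4 = r_4 − e = 4 − 1 ≡ 3 (mod 13). Hence c = [7, 1, 2, 3, 12].
  Check: interpolating c through the α_i gives m(x) = 8 + 5·x (degree < 2) with m(α_i) = c_i for every i, so c is indeed a codeword.
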